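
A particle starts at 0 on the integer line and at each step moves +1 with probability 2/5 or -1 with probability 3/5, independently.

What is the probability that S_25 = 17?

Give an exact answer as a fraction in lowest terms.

To reach position 17 after 25 steps: need 21 steps of +1 and 4 steps of -1.
Number of such sequences: C(25,21) = 12650
Each has probability (2/5)^21 · (3/5)^4 = 169869312/298023223876953125
P = 12650 · 169869312/298023223876953125 = 85953871872/11920928955078125

Answer: 85953871872/11920928955078125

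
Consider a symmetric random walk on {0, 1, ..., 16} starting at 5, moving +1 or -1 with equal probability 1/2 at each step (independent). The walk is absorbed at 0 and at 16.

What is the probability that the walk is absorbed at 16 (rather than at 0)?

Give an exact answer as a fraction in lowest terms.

Symmetric walk (p = 1/2): the harmonic-function argument gives P(hit 16 before 0 | start at 5) = a/N.
P = 5/16 = 5/16

Answer: 5/16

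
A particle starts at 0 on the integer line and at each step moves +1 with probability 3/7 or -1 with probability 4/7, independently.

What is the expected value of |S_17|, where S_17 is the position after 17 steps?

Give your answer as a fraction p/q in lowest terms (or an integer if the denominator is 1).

S_17 takes values m ≡ 1 (mod 2) with |m| ≤ 17; P(S_17=m) = C(17,(17+m)/2) · (3/7)^((17+m)/2) · (4/7)^((17-m)/2).
Distribution: P(S=-17)=17179869184/232630513987207, P(S=-15)=219043332096/232630513987207, P(S=-13)=1314259992576/232630513987207, P(S=-11)=4928474972160/232630513987207, P(S=-9)=1848178114560/33232930569601, P(S=-7)=3603947323392/33232930569601, P(S=-5)=5405920985088/33232930569601, P(S=-3)=44598848126976/232630513987207, P(S=-1)=41811420119040/232630513987207, P(S=1)=31358565089280/232630513987207, P(S=3)=18815139053568/232630513987207, P(S=5)=1282850390016/33232930569601, P(S=7)=481068896256/33232930569601, P(S=9)=138769873920/33232930569601, P(S=11)=208154810880/232630513987207, P(S=13)=31223221632/232630513987207, P(S=15)=2927177028/232630513987207, P(S=17)=129140163/232630513987207
E[|S_17|] = Σ_m |m|·P(S_17=m) = 128640069015641/33232930569601

Answer: 128640069015641/33232930569601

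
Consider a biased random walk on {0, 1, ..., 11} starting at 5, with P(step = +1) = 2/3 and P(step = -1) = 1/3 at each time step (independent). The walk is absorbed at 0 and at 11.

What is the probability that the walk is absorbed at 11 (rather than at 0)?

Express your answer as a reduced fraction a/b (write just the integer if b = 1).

Biased walk: p = 2/3, q = 1/3, r = q/p = 1/2
Gambler's ruin: P(hit 11 before 0 | start at 5) = (1 - r^a)/(1 - r^N)
r^5 = 1/32; r^11 = 1/2048
P = (1 - 1/32) / (1 - 1/2048) = 31/32 / 2047/2048 = 1984/2047

Answer: 1984/2047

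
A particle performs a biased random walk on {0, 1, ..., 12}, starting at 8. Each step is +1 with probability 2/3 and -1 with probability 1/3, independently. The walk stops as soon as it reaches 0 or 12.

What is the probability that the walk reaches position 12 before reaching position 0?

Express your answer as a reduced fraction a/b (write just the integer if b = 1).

Biased walk: p = 2/3, q = 1/3, r = q/p = 1/2
Gambler's ruin: P(hit 12 before 0 | start at 8) = (1 - r^a)/(1 - r^N)
r^8 = 1/256; r^12 = 1/4096
P = (1 - 1/256) / (1 - 1/4096) = 255/256 / 4095/4096 = 272/273

Answer: 272/273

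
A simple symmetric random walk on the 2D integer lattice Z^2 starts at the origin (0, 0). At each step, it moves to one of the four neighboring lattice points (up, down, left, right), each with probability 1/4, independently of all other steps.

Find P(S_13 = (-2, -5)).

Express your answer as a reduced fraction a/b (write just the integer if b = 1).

Let h be the number of horizontal steps (so 13-h are vertical). To end at (-2,-5) need (h-2)/2 right-steps and ((13-h)-5)/2 up-steps.
Sum over h with 2 ≤ h ≤ 8, h ≡ 0 (mod 2), 13-h ≡ 1 (mod 2):
h=2: C(13,2)·C(2,0)·C(11,3) = 78·1·165 = 12870
h=4: C(13,4)·C(4,1)·C(9,2) = 715·4·36 = 102960
h=6: C(13,6)·C(6,2)·C(7,1) = 1716·15·7 = 180180
h=8: C(13,8)·C(8,3)·C(5,0) = 1287·56·1 = 72072
Total favorable: 368082
Total paths: 4^13 = 67108864
P = 368082/67108864 = 184041/33554432

Answer: 184041/33554432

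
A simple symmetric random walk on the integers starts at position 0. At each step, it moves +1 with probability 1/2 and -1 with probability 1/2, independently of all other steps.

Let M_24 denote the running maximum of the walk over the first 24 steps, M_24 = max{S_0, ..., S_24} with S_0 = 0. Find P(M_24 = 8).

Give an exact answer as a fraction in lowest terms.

Answer: 735471/16777216

Derivation:
Let M_24 = max(S_0,...,S_24). Use the reflection principle: for j ≥ 1, #{paths with M_24 ≥ j} = #{S_24 ≥ j} + #{S_24 ≥ j+1}.
By reflection, #{M_24 ≥ 8} = #{S_24 ≥ 8} + #{S_24 ≥ 9} = 1271626 + 536155 = 1807781.
#{M_24 ≥ 9} = #{S_24 ≥ 9} + #{S_24 ≥ 10} = 536155 + 536155 = 1072310.
#{M_24 = 8} = 1807781 - 1072310 = 735471.
P(M_24 = 8) = 735471/16777216 = 735471/16777216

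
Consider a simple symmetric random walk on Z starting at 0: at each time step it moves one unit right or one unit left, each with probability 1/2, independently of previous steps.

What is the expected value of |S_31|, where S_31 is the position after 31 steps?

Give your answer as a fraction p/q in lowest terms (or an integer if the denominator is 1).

S_31 takes values m ≡ 1 (mod 2) with |m| ≤ 31; P(S_31=m) = C(31,(31+m)/2)/2^31.
Total paths: 2^31 = 2147483648
Distribution: P(S=-31)=1/2147483648, P(S=-29)=31/2147483648, P(S=-27)=465/2147483648, P(S=-25)=4495/2147483648, P(S=-23)=31465/2147483648, P(S=-21)=169911/2147483648, P(S=-19)=736281/2147483648, P(S=-17)=2629575/2147483648, P(S=-15)=7888725/2147483648, P(S=-13)=20160075/2147483648, P(S=-11)=44352165/2147483648, P(S=-9)=84672315/2147483648, P(S=-7)=141120525/2147483648, P(S=-5)=206253075/2147483648, P(S=-3)=265182525/2147483648, P(S=-1)=300540195/2147483648, P(S=1)=300540195/2147483648, P(S=3)=265182525/2147483648, P(S=5)=206253075/2147483648, P(S=7)=141120525/2147483648, P(S=9)=84672315/2147483648, P(S=11)=44352165/2147483648, P(S=13)=20160075/2147483648, P(S=15)=7888725/2147483648, P(S=17)=2629575/2147483648, P(S=19)=736281/2147483648, P(S=21)=169911/2147483648, P(S=23)=31465/2147483648, P(S=25)=4495/2147483648, P(S=27)=465/2147483648, P(S=29)=31/2147483648, P(S=31)=1/2147483648
E[|S_31|] = Σ_m |m|·P(S_31=m) = 9617286240/2147483648 = 300540195/67108864

Answer: 300540195/67108864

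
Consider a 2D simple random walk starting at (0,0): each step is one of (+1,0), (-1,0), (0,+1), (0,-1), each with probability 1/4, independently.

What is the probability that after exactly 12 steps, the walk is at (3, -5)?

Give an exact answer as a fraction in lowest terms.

Answer: 3267/1048576

Derivation:
Let h be the number of horizontal steps (so 12-h are vertical). To end at (3,-5) need (h+3)/2 right-steps and ((12-h)-5)/2 up-steps.
Sum over h with 3 ≤ h ≤ 7, h ≡ 1 (mod 2), 12-h ≡ 1 (mod 2):
h=3: C(12,3)·C(3,3)·C(9,2) = 220·1·36 = 7920
h=5: C(12,5)·C(5,4)·C(7,1) = 792·5·7 = 27720
h=7: C(12,7)·C(7,5)·C(5,0) = 792·21·1 = 16632
Total favorable: 52272
Total paths: 4^12 = 16777216
P = 52272/16777216 = 3267/1048576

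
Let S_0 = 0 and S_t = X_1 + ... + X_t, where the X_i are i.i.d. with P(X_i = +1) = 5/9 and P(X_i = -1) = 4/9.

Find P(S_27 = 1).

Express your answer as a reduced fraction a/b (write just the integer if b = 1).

Answer: 304291840000000000000000/2153693963075557766310747

Derivation:
To reach position 1 after 27 steps: need 14 steps of +1 and 13 steps of -1.
Number of such sequences: C(27,14) = 20058300
Each has probability (5/9)^14 · (4/9)^13 = 409600000000000000/58149737003040059690390169
P = 20058300 · 409600000000000000/58149737003040059690390169 = 304291840000000000000000/2153693963075557766310747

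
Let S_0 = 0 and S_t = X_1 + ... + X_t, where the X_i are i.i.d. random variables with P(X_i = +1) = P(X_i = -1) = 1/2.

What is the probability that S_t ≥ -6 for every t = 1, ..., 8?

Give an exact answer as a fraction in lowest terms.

Answer: 127/128

Derivation:
Let f(t,s) = #length-t paths at position s with S_1..S_t all ≥ -6.
f(t,s) = f(t-1,s-1) + f(t-1,s+1) for s ≥ -6; f(t,s) = 0 for s < -6.
t=0: f(0,0)=1
t=1: f(1,-1)=1 f(1,1)=1
t=2: f(2,-2)=1 f(2,0)=2 f(2,2)=1
t=3: f(3,-3)=1 f(3,-1)=3 f(3,1)=3 f(3,3)=1
t=4: f(4,-4)=1 f(4,-2)=4 f(4,0)=6 f(4,2)=4 f(4,4)=1
t=5: f(5,-5)=1 f(5,-3)=5 f(5,-1)=10 f(5,1)=10 f(5,3)=5 f(5,5)=1
t=6: f(6,-6)=1 f(6,-4)=6 f(6,-2)=15 f(6,0)=20 f(6,2)=15 f(6,4)=6 f(6,6)=1
t=7: f(7,-5)=7 f(7,-3)=21 f(7,-1)=35 f(7,1)=35 f(7,3)=21 f(7,5)=7 f(7,7)=1
t=8: f(8,-6)=7 f(8,-4)=28 f(8,-2)=56 f(8,0)=70 f(8,2)=56 f(8,4)=28 f(8,6)=8 f(8,8)=1
Σ_s f(8,s) = 254
P = 254/256 = 127/128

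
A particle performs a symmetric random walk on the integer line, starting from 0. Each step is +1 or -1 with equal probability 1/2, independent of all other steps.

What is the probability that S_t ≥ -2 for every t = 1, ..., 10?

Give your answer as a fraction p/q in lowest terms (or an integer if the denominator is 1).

Let f(t,s) = #length-t paths at position s with S_1..S_t all ≥ -2.
f(t,s) = f(t-1,s-1) + f(t-1,s+1) for s ≥ -2; f(t,s) = 0 for s < -2.
t=0: f(0,0)=1
t=1: f(1,-1)=1 f(1,1)=1
t=2: f(2,-2)=1 f(2,0)=2 f(2,2)=1
t=3: f(3,-1)=3 f(3,1)=3 f(3,3)=1
t=4: f(4,-2)=3 f(4,0)=6 f(4,2)=4 f(4,4)=1
t=5: f(5,-1)=9 f(5,1)=10 f(5,3)=5 f(5,5)=1
t=6: f(6,-2)=9 f(6,0)=19 f(6,2)=15 f(6,4)=6 f(6,6)=1
t=7: f(7,-1)=28 f(7,1)=34 f(7,3)=21 f(7,5)=7 f(7,7)=1
t=8: f(8,-2)=28 f(8,0)=62 f(8,2)=55 f(8,4)=28 f(8,6)=8 f(8,8)=1
t=9: f(9,-1)=90 f(9,1)=117 f(9,3)=83 f(9,5)=36 f(9,7)=9 f(9,9)=1
t=10: f(10,-2)=90 f(10,0)=207 f(10,2)=200 f(10,4)=119 f(10,6)=45 f(10,8)=10 f(10,10)=1
Σ_s f(10,s) = 672
P = 672/1024 = 21/32

Answer: 21/32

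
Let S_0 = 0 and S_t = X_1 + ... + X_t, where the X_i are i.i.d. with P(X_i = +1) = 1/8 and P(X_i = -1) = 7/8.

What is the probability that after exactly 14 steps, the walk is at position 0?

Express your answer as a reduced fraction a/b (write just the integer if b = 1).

Answer: 353299947/549755813888

Derivation:
To be at 0 after 14 steps: need exactly 7 steps of +1 and 7 of -1.
Number of such sequences: C(14,7) = 3432
Each has probability (1/8)^7 · (7/8)^7 = 823543/4398046511104
P = 3432 · 823543/4398046511104 = 353299947/549755813888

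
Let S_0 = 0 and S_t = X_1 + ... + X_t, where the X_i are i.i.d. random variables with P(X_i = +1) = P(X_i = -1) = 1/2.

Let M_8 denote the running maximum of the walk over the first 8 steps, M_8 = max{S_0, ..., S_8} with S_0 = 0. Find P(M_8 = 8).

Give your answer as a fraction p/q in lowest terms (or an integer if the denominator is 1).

Answer: 1/256

Derivation:
Let M_8 = max(S_0,...,S_8). Use the reflection principle: for j ≥ 1, #{paths with M_8 ≥ j} = #{S_8 ≥ j} + #{S_8 ≥ j+1}.
By reflection, #{M_8 ≥ 8} = #{S_8 ≥ 8} + #{S_8 ≥ 9} = 1 + 0 = 1.
#{M_8 ≥ 9} = #{S_8 ≥ 9} + #{S_8 ≥ 10} = 0 + 0 = 0.
#{M_8 = 8} = 1 - 0 = 1.
P(M_8 = 8) = 1/256 = 1/256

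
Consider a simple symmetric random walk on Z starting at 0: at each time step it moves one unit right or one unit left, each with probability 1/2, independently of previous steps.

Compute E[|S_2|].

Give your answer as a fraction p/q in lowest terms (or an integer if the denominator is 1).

S_2 takes values m ≡ 0 (mod 2) with |m| ≤ 2; P(S_2=m) = C(2,(2+m)/2)/2^2.
Total paths: 2^2 = 4
Distribution: P(S=-2)=1/4, P(S=0)=2/4, P(S=2)=1/4
E[|S_2|] = Σ_m |m|·P(S_2=m) = 4/4 = 1

Answer: 1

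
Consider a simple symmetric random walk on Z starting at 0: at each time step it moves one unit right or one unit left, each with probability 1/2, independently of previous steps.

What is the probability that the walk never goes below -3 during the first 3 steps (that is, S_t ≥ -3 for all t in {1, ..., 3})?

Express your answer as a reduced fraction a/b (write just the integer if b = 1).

Answer: 1

Derivation:
Let f(t,s) = #length-t paths at position s with S_1..S_t all ≥ -3.
f(t,s) = f(t-1,s-1) + f(t-1,s+1) for s ≥ -3; f(t,s) = 0 for s < -3.
t=0: f(0,0)=1
t=1: f(1,-1)=1 f(1,1)=1
t=2: f(2,-2)=1 f(2,0)=2 f(2,2)=1
t=3: f(3,-3)=1 f(3,-1)=3 f(3,1)=3 f(3,3)=1
Σ_s f(3,s) = 8
P = 8/8 = 1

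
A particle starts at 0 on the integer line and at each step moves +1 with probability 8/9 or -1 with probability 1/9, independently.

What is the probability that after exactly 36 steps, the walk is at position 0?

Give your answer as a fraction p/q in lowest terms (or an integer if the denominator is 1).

Answer: 54494367940555779237478400/7509466514979724803946715958257547

Derivation:
To be at 0 after 36 steps: need exactly 18 steps of +1 and 18 of -1.
Number of such sequences: C(36,18) = 9075135300
Each has probability (8/9)^18 · (1/9)^18 = 18014398509481984/22528399544939174411840147874772641
P = 9075135300 · 18014398509481984/22528399544939174411840147874772641 = 54494367940555779237478400/7509466514979724803946715958257547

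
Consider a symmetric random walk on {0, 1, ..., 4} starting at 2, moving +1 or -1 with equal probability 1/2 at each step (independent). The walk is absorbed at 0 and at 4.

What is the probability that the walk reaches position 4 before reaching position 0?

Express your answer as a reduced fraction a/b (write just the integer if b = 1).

Answer: 1/2

Derivation:
Symmetric walk (p = 1/2): the harmonic-function argument gives P(hit 4 before 0 | start at 2) = a/N.
P = 2/4 = 1/2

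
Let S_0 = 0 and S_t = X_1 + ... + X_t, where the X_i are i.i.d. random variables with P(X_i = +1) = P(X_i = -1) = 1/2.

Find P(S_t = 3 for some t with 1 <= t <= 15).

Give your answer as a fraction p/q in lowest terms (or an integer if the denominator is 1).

Answer: 14893/32768

Derivation:
Count via complement. Let g(t,s) = #length-t paths at position s with S_1..S_t all ≠ 3.
g(t,s) = g(t-1,s-1) + g(t-1,s+1) for s ≠ 3; g(t,3) = 0.
t=0: g(0,0)=1
t=1: g(1,-1)=1 g(1,1)=1
t=2: g(2,-2)=1 g(2,0)=2 g(2,2)=1
t=3: g(3,-3)=1 g(3,-1)=3 g(3,1)=3
t=4: g(4,-4)=1 g(4,-2)=4 g(4,0)=6 g(4,2)=3
t=5: g(5,-5)=1 g(5,-3)=5 g(5,-1)=10 g(5,1)=9
t=6: g(6,-6)=1 g(6,-4)=6 g(6,-2)=15 g(6,0)=19 g(6,2)=9
t=7: g(7,-7)=1 g(7,-5)=7 g(7,-3)=21 g(7,-1)=34 g(7,1)=28
t=8: g(8,-8)=1 g(8,-6)=8 g(8,-4)=28 g(8,-2)=55 g(8,0)=62 g(8,2)=28
t=9: g(9,-9)=1 g(9,-7)=9 g(9,-5)=36 g(9,-3)=83 g(9,-1)=117 g(9,1)=90
t=10: g(10,-10)=1 g(10,-8)=10 g(10,-6)=45 g(10,-4)=119 g(10,-2)=200 g(10,0)=207 g(10,2)=90
t=11: g(11,-11)=1 g(11,-9)=11 g(11,-7)=55 g(11,-5)=164 g(11,-3)=319 g(11,-1)=407 g(11,1)=297
t=12: g(12,-12)=1 g(12,-10)=12 g(12,-8)=66 g(12,-6)=219 g(12,-4)=483 g(12,-2)=726 g(12,0)=704 g(12,2)=297
t=13: g(13,-13)=1 g(13,-11)=13 g(13,-9)=78 g(13,-7)=285 g(13,-5)=702 g(13,-3)=1209 g(13,-1)=1430 g(13,1)=1001
t=14: g(14,-14)=1 g(14,-12)=14 g(14,-10)=91 g(14,-8)=363 g(14,-6)=987 g(14,-4)=1911 g(14,-2)=2639 g(14,0)=2431 g(14,2)=1001
t=15: g(15,-15)=1 g(15,-13)=15 g(15,-11)=105 g(15,-9)=454 g(15,-7)=1350 g(15,-5)=2898 g(15,-3)=4550 g(15,-1)=5070 g(15,1)=3432
Paths never hitting 3: Σ_s g(15,s) = 17875
Paths hitting 3: 2^15 - 17875 = 14893
P = 14893/32768 = 14893/32768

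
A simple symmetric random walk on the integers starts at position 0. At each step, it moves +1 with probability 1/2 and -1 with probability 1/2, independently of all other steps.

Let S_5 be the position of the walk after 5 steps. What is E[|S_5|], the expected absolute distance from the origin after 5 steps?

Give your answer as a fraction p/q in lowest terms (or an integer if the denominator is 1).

Answer: 15/8

Derivation:
S_5 takes values m ≡ 1 (mod 2) with |m| ≤ 5; P(S_5=m) = C(5,(5+m)/2)/2^5.
Total paths: 2^5 = 32
Distribution: P(S=-5)=1/32, P(S=-3)=5/32, P(S=-1)=10/32, P(S=1)=10/32, P(S=3)=5/32, P(S=5)=1/32
E[|S_5|] = Σ_m |m|·P(S_5=m) = 60/32 = 15/8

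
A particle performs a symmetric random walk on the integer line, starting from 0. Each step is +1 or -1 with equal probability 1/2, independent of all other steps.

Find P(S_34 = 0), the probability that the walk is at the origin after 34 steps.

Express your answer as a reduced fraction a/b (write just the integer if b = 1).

Answer: 583401555/4294967296

Derivation:
To return to 0 after 34 steps: need exactly 17 steps of +1 and 17 of -1.
Favorable paths: C(34,17) = 2333606220
Total paths: 2^34 = 17179869184
P = 2333606220/17179869184 = 583401555/4294967296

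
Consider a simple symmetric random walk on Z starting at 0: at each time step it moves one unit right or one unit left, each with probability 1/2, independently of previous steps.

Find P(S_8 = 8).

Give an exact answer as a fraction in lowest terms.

To reach position 8 after 8 steps: need 8 steps of +1 and 0 of -1.
Favorable paths: C(8,8) = 1
Total paths: 2^8 = 256
P = 1/256 = 1/256

Answer: 1/256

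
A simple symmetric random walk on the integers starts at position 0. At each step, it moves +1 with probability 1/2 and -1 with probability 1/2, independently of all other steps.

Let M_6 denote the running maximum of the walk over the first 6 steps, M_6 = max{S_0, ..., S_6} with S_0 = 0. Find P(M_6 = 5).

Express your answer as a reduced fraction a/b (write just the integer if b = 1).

Let M_6 = max(S_0,...,S_6). Use the reflection principle: for j ≥ 1, #{paths with M_6 ≥ j} = #{S_6 ≥ j} + #{S_6 ≥ j+1}.
By reflection, #{M_6 ≥ 5} = #{S_6 ≥ 5} + #{S_6 ≥ 6} = 1 + 1 = 2.
#{M_6 ≥ 6} = #{S_6 ≥ 6} + #{S_6 ≥ 7} = 1 + 0 = 1.
#{M_6 = 5} = 2 - 1 = 1.
P(M_6 = 5) = 1/64 = 1/64

Answer: 1/64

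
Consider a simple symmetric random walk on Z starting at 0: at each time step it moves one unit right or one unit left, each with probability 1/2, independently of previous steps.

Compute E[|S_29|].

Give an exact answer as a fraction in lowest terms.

Answer: 145422675/33554432

Derivation:
S_29 takes values m ≡ 1 (mod 2) with |m| ≤ 29; P(S_29=m) = C(29,(29+m)/2)/2^29.
Total paths: 2^29 = 536870912
Distribution: P(S=-29)=1/536870912, P(S=-27)=29/536870912, P(S=-25)=406/536870912, P(S=-23)=3654/536870912, P(S=-21)=23751/536870912, P(S=-19)=118755/536870912, P(S=-17)=475020/536870912, P(S=-15)=1560780/536870912, P(S=-13)=4292145/536870912, P(S=-11)=10015005/536870912, P(S=-9)=20030010/536870912, P(S=-7)=34597290/536870912, P(S=-5)=51895935/536870912, P(S=-3)=67863915/536870912, P(S=-1)=77558760/536870912, P(S=1)=77558760/536870912, P(S=3)=67863915/536870912, P(S=5)=51895935/536870912, P(S=7)=34597290/536870912, P(S=9)=20030010/536870912, P(S=11)=10015005/536870912, P(S=13)=4292145/536870912, P(S=15)=1560780/536870912, P(S=17)=475020/536870912, P(S=19)=118755/536870912, P(S=21)=23751/536870912, P(S=23)=3654/536870912, P(S=25)=406/536870912, P(S=27)=29/536870912, P(S=29)=1/536870912
E[|S_29|] = Σ_m |m|·P(S_29=m) = 2326762800/536870912 = 145422675/33554432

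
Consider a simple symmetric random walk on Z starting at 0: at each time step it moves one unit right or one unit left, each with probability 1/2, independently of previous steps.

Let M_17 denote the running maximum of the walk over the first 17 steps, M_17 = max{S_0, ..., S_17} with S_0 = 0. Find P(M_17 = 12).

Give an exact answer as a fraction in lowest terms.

Answer: 17/16384

Derivation:
Let M_17 = max(S_0,...,S_17). Use the reflection principle: for j ≥ 1, #{paths with M_17 ≥ j} = #{S_17 ≥ j} + #{S_17 ≥ j+1}.
By reflection, #{M_17 ≥ 12} = #{S_17 ≥ 12} + #{S_17 ≥ 13} = 154 + 154 = 308.
#{M_17 ≥ 13} = #{S_17 ≥ 13} + #{S_17 ≥ 14} = 154 + 18 = 172.
#{M_17 = 12} = 308 - 172 = 136.
P(M_17 = 12) = 136/131072 = 17/16384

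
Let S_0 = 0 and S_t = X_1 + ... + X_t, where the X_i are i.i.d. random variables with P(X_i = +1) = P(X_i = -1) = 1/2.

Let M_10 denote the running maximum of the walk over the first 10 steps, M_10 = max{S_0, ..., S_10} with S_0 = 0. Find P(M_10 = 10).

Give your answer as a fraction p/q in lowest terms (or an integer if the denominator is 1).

Answer: 1/1024

Derivation:
Let M_10 = max(S_0,...,S_10). Use the reflection principle: for j ≥ 1, #{paths with M_10 ≥ j} = #{S_10 ≥ j} + #{S_10 ≥ j+1}.
By reflection, #{M_10 ≥ 10} = #{S_10 ≥ 10} + #{S_10 ≥ 11} = 1 + 0 = 1.
#{M_10 ≥ 11} = #{S_10 ≥ 11} + #{S_10 ≥ 12} = 0 + 0 = 0.
#{M_10 = 10} = 1 - 0 = 1.
P(M_10 = 10) = 1/1024 = 1/1024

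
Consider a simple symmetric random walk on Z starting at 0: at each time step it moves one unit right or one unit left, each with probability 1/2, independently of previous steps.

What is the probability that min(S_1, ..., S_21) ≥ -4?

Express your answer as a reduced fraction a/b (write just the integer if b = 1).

Answer: 748391/1048576

Derivation:
Let f(t,s) = #length-t paths at position s with S_1..S_t all ≥ -4.
f(t,s) = f(t-1,s-1) + f(t-1,s+1) for s ≥ -4; f(t,s) = 0 for s < -4.
t=0: f(0,0)=1
t=1: f(1,-1)=1 f(1,1)=1
t=2: f(2,-2)=1 f(2,0)=2 f(2,2)=1
t=3: f(3,-3)=1 f(3,-1)=3 f(3,1)=3 f(3,3)=1
t=4: f(4,-4)=1 f(4,-2)=4 f(4,0)=6 f(4,2)=4 f(4,4)=1
t=5: f(5,-3)=5 f(5,-1)=10 f(5,1)=10 f(5,3)=5 f(5,5)=1
t=6: f(6,-4)=5 f(6,-2)=15 f(6,0)=20 f(6,2)=15 f(6,4)=6 f(6,6)=1
t=7: f(7,-3)=20 f(7,-1)=35 f(7,1)=35 f(7,3)=21 f(7,5)=7 f(7,7)=1
t=8: f(8,-4)=20 f(8,-2)=55 f(8,0)=70 f(8,2)=56 f(8,4)=28 f(8,6)=8 f(8,8)=1
t=9: f(9,-3)=75 f(9,-1)=125 f(9,1)=126 f(9,3)=84 f(9,5)=36 f(9,7)=9 f(9,9)=1
t=10: f(10,-4)=75 f(10,-2)=200 f(10,0)=251 f(10,2)=210 f(10,4)=120 f(10,6)=45 f(10,8)=10 f(10,10)=1
t=11: f(11,-3)=275 f(11,-1)=451 f(11,1)=461 f(11,3)=330 f(11,5)=165 f(11,7)=55 f(11,9)=11 f(11,11)=1
t=12: f(12,-4)=275 f(12,-2)=726 f(12,0)=912 f(12,2)=791 f(12,4)=495 f(12,6)=220 f(12,8)=66 f(12,10)=12 f(12,12)=1
t=13: f(13,-3)=1001 f(13,-1)=1638 f(13,1)=1703 f(13,3)=1286 f(13,5)=715 f(13,7)=286 f(13,9)=78 f(13,11)=13 f(13,13)=1
t=14: f(14,-4)=1001 f(14,-2)=2639 f(14,0)=3341 f(14,2)=2989 f(14,4)=2001 f(14,6)=1001 f(14,8)=364 f(14,10)=91 f(14,12)=14 f(14,14)=1
t=15: f(15,-3)=3640 f(15,-1)=5980 f(15,1)=6330 f(15,3)=4990 f(15,5)=3002 f(15,7)=1365 f(15,9)=455 f(15,11)=105 f(15,13)=15 f(15,15)=1
t=16: f(16,-4)=3640 f(16,-2)=9620 f(16,0)=12310 f(16,2)=11320 f(16,4)=7992 f(16,6)=4367 f(16,8)=1820 f(16,10)=560 f(16,12)=120 f(16,14)=16 f(16,16)=1
t=17: f(17,-3)=13260 f(17,-1)=21930 f(17,1)=23630 f(17,3)=19312 f(17,5)=12359 f(17,7)=6187 f(17,9)=2380 f(17,11)=680 f(17,13)=136 f(17,15)=17 f(17,17)=1
t=18: f(18,-4)=13260 f(18,-2)=35190 f(18,0)=45560 f(18,2)=42942 f(18,4)=31671 f(18,6)=18546 f(18,8)=8567 f(18,10)=3060 f(18,12)=816 f(18,14)=153 f(18,16)=18 f(18,18)=1
t=19: f(19,-3)=48450 f(19,-1)=80750 f(19,1)=88502 f(19,3)=74613 f(19,5)=50217 f(19,7)=27113 f(19,9)=11627 f(19,11)=3876 f(19,13)=969 f(19,15)=171 f(19,17)=19 f(19,19)=1
t=20: f(20,-4)=48450 f(20,-2)=129200 f(20,0)=169252 f(20,2)=163115 f(20,4)=124830 f(20,6)=77330 f(20,8)=38740 f(20,10)=15503 f(20,12)=4845 f(20,14)=1140 f(20,16)=190 f(20,18)=20 f(20,20)=1
t=21: f(21,-3)=177650 f(21,-1)=298452 f(21,1)=332367 f(21,3)=287945 f(21,5)=202160 f(21,7)=116070 f(21,9)=54243 f(21,11)=20348 f(21,13)=5985 f(21,15)=1330 f(21,17)=210 f(21,19)=21 f(21,21)=1
Σ_s f(21,s) = 1496782
P = 1496782/2097152 = 748391/1048576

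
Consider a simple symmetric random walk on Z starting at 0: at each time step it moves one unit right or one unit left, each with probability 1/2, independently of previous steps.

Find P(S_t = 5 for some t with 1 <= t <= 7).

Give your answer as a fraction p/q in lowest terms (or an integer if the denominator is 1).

Answer: 9/128

Derivation:
Count via complement. Let g(t,s) = #length-t paths at position s with S_1..S_t all ≠ 5.
g(t,s) = g(t-1,s-1) + g(t-1,s+1) for s ≠ 5; g(t,5) = 0.
t=0: g(0,0)=1
t=1: g(1,-1)=1 g(1,1)=1
t=2: g(2,-2)=1 g(2,0)=2 g(2,2)=1
t=3: g(3,-3)=1 g(3,-1)=3 g(3,1)=3 g(3,3)=1
t=4: g(4,-4)=1 g(4,-2)=4 g(4,0)=6 g(4,2)=4 g(4,4)=1
t=5: g(5,-5)=1 g(5,-3)=5 g(5,-1)=10 g(5,1)=10 g(5,3)=5
t=6: g(6,-6)=1 g(6,-4)=6 g(6,-2)=15 g(6,0)=20 g(6,2)=15 g(6,4)=5
t=7: g(7,-7)=1 g(7,-5)=7 g(7,-3)=21 g(7,-1)=35 g(7,1)=35 g(7,3)=20
Paths never hitting 5: Σ_s g(7,s) = 119
Paths hitting 5: 2^7 - 119 = 9
P = 9/128 = 9/128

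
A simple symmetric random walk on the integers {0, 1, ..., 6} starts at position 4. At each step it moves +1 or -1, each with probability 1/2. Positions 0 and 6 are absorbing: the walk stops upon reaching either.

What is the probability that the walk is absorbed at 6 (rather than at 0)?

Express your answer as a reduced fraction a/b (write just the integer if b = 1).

Symmetric walk (p = 1/2): the harmonic-function argument gives P(hit 6 before 0 | start at 4) = a/N.
P = 4/6 = 2/3

Answer: 2/3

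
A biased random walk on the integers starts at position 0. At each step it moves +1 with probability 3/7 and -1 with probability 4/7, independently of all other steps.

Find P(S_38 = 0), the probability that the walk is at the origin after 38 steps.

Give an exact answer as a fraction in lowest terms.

Answer: 1613157836654071617110094643200/18562115921017574302453163671207

Derivation:
To be at 0 after 38 steps: need exactly 19 steps of +1 and 19 of -1.
Number of such sequences: C(38,19) = 35345263800
Each has probability (3/7)^19 · (4/7)^19 = 319479999370622926848/129934811447123020117172145698449
P = 35345263800 · 319479999370622926848/129934811447123020117172145698449 = 1613157836654071617110094643200/18562115921017574302453163671207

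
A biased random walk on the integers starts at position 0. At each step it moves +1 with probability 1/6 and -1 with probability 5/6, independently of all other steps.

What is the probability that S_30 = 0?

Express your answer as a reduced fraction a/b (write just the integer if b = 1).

Answer: 32873687744140625/1535235553616203874304

Derivation:
To be at 0 after 30 steps: need exactly 15 steps of +1 and 15 of -1.
Number of such sequences: C(30,15) = 155117520
Each has probability (1/6)^15 · (5/6)^15 = 30517578125/221073919720733357899776
P = 155117520 · 30517578125/221073919720733357899776 = 32873687744140625/1535235553616203874304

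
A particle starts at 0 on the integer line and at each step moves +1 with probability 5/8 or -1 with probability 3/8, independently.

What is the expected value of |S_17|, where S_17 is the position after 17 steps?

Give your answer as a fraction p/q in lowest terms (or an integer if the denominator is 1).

Answer: 688857813161731/140737488355328

Derivation:
S_17 takes values m ≡ 1 (mod 2) with |m| ≤ 17; P(S_17=m) = C(17,(17+m)/2) · (5/8)^((17+m)/2) · (3/8)^((17-m)/2).
Distribution: P(S=-17)=129140163/2251799813685248, P(S=-15)=3658971285/2251799813685248, P(S=-13)=6098285475/281474976710656, P(S=-11)=50819045625/281474976710656, P(S=-9)=592888865625/562949953421312, P(S=-7)=2569185084375/562949953421312, P(S=-5)=4281975140625/281474976710656, P(S=-3)=11214696796875/281474976710656, P(S=-1)=93455806640625/1125899906842624, P(S=1)=155759677734375/1125899906842624, P(S=3)=51919892578125/281474976710656, P(S=5)=55066552734375/281474976710656, P(S=7)=91777587890625/562949953421312, P(S=9)=58831787109375/562949953421312, P(S=11)=14007568359375/281474976710656, P(S=13)=4669189453125/281474976710656, P(S=15)=7781982421875/2251799813685248, P(S=17)=762939453125/2251799813685248
E[|S_17|] = Σ_m |m|·P(S_17=m) = 688857813161731/140737488355328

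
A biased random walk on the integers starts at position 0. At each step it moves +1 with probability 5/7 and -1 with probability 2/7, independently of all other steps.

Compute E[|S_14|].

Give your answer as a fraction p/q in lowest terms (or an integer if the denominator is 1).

S_14 takes values m ≡ 0 (mod 2) with |m| ≤ 14; P(S_14=m) = C(14,(14+m)/2) · (5/7)^((14+m)/2) · (2/7)^((14-m)/2).
Distribution: P(S=-14)=16384/678223072849, P(S=-12)=81920/96889010407, P(S=-10)=1331200/96889010407, P(S=-8)=13312000/96889010407, P(S=-6)=91520000/96889010407, P(S=-4)=457600000/96889010407, P(S=-2)=1716000000/96889010407, P(S=0)=34320000000/678223072849, P(S=2)=10725000000/96889010407, P(S=4)=17875000000/96889010407, P(S=6)=22343750000/96889010407, P(S=8)=20312500000/96889010407, P(S=10)=12695312500/96889010407, P(S=12)=4882812500/96889010407, P(S=14)=6103515625/678223072849
E[|S_14|] = Σ_m |m|·P(S_14=m) = 593198750058/96889010407

Answer: 593198750058/96889010407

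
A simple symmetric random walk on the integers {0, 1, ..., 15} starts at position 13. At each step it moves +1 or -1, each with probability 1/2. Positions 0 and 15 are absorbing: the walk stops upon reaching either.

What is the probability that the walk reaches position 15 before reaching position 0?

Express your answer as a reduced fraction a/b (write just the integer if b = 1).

Answer: 13/15

Derivation:
Symmetric walk (p = 1/2): the harmonic-function argument gives P(hit 15 before 0 | start at 13) = a/N.
P = 13/15 = 13/15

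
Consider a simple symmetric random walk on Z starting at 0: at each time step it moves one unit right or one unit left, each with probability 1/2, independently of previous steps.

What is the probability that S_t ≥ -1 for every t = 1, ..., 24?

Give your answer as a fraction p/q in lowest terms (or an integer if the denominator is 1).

Answer: 1300075/4194304

Derivation:
Let f(t,s) = #length-t paths at position s with S_1..S_t all ≥ -1.
f(t,s) = f(t-1,s-1) + f(t-1,s+1) for s ≥ -1; f(t,s) = 0 for s < -1.
t=0: f(0,0)=1
t=1: f(1,-1)=1 f(1,1)=1
t=2: f(2,0)=2 f(2,2)=1
t=3: f(3,-1)=2 f(3,1)=3 f(3,3)=1
t=4: f(4,0)=5 f(4,2)=4 f(4,4)=1
t=5: f(5,-1)=5 f(5,1)=9 f(5,3)=5 f(5,5)=1
t=6: f(6,0)=14 f(6,2)=14 f(6,4)=6 f(6,6)=1
t=7: f(7,-1)=14 f(7,1)=28 f(7,3)=20 f(7,5)=7 f(7,7)=1
t=8: f(8,0)=42 f(8,2)=48 f(8,4)=27 f(8,6)=8 f(8,8)=1
t=9: f(9,-1)=42 f(9,1)=90 f(9,3)=75 f(9,5)=35 f(9,7)=9 f(9,9)=1
t=10: f(10,0)=132 f(10,2)=165 f(10,4)=110 f(10,6)=44 f(10,8)=10 f(10,10)=1
t=11: f(11,-1)=132 f(11,1)=297 f(11,3)=275 f(11,5)=154 f(11,7)=54 f(11,9)=11 f(11,11)=1
t=12: f(12,0)=429 f(12,2)=572 f(12,4)=429 f(12,6)=208 f(12,8)=65 f(12,10)=12 f(12,12)=1
t=13: f(13,-1)=429 f(13,1)=1001 f(13,3)=1001 f(13,5)=637 f(13,7)=273 f(13,9)=77 f(13,11)=13 f(13,13)=1
t=14: f(14,0)=1430 f(14,2)=2002 f(14,4)=1638 f(14,6)=910 f(14,8)=350 f(14,10)=90 f(14,12)=14 f(14,14)=1
t=15: f(15,-1)=1430 f(15,1)=3432 f(15,3)=3640 f(15,5)=2548 f(15,7)=1260 f(15,9)=440 f(15,11)=104 f(15,13)=15 f(15,15)=1
t=16: f(16,0)=4862 f(16,2)=7072 f(16,4)=6188 f(16,6)=3808 f(16,8)=1700 f(16,10)=544 f(16,12)=119 f(16,14)=16 f(16,16)=1
t=17: f(17,-1)=4862 f(17,1)=11934 f(17,3)=13260 f(17,5)=9996 f(17,7)=5508 f(17,9)=2244 f(17,11)=663 f(17,13)=135 f(17,15)=17 f(17,17)=1
t=18: f(18,0)=16796 f(18,2)=25194 f(18,4)=23256 f(18,6)=15504 f(18,8)=7752 f(18,10)=2907 f(18,12)=798 f(18,14)=152 f(18,16)=18 f(18,18)=1
t=19: f(19,-1)=16796 f(19,1)=41990 f(19,3)=48450 f(19,5)=38760 f(19,7)=23256 f(19,9)=10659 f(19,11)=3705 f(19,13)=950 f(19,15)=170 f(19,17)=19 f(19,19)=1
t=20: f(20,0)=58786 f(20,2)=90440 f(20,4)=87210 f(20,6)=62016 f(20,8)=33915 f(20,10)=14364 f(20,12)=4655 f(20,14)=1120 f(20,16)=189 f(20,18)=20 f(20,20)=1
t=21: f(21,-1)=58786 f(21,1)=149226 f(21,3)=177650 f(21,5)=149226 f(21,7)=95931 f(21,9)=48279 f(21,11)=19019 f(21,13)=5775 f(21,15)=1309 f(21,17)=209 f(21,19)=21 f(21,21)=1
t=22: f(22,0)=208012 f(22,2)=326876 f(22,4)=326876 f(22,6)=245157 f(22,8)=144210 f(22,10)=67298 f(22,12)=24794 f(22,14)=7084 f(22,16)=1518 f(22,18)=230 f(22,20)=22 f(22,22)=1
t=23: f(23,-1)=208012 f(23,1)=534888 f(23,3)=653752 f(23,5)=572033 f(23,7)=389367 f(23,9)=211508 f(23,11)=92092 f(23,13)=31878 f(23,15)=8602 f(23,17)=1748 f(23,19)=252 f(23,21)=23 f(23,23)=1
t=24: f(24,0)=742900 f(24,2)=1188640 f(24,4)=1225785 f(24,6)=961400 f(24,8)=600875 f(24,10)=303600 f(24,12)=123970 f(24,14)=40480 f(24,16)=10350 f(24,18)=2000 f(24,20)=275 f(24,22)=24 f(24,24)=1
Σ_s f(24,s) = 5200300
P = 5200300/16777216 = 1300075/4194304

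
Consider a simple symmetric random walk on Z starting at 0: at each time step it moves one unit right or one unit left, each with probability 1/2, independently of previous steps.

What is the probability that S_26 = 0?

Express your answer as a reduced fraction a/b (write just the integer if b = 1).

Answer: 1300075/8388608

Derivation:
To return to 0 after 26 steps: need exactly 13 steps of +1 and 13 of -1.
Favorable paths: C(26,13) = 10400600
Total paths: 2^26 = 67108864
P = 10400600/67108864 = 1300075/8388608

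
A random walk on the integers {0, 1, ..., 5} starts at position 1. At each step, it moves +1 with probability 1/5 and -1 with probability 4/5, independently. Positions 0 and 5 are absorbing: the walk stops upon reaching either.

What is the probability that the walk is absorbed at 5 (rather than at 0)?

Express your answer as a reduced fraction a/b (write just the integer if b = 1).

Biased walk: p = 1/5, q = 4/5, r = q/p = 4
Gambler's ruin: P(hit 5 before 0 | start at 1) = (1 - r^a)/(1 - r^N)
r^1 = 4; r^5 = 1024
P = (1 - 4) / (1 - 1024) = -3 / -1023 = 1/341

Answer: 1/341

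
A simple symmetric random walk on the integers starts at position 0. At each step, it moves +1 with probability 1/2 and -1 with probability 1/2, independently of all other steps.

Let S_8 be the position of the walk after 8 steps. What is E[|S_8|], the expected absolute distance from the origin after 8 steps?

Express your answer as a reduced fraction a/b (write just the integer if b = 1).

Answer: 35/16

Derivation:
S_8 takes values m ≡ 0 (mod 2) with |m| ≤ 8; P(S_8=m) = C(8,(8+m)/2)/2^8.
Total paths: 2^8 = 256
Distribution: P(S=-8)=1/256, P(S=-6)=8/256, P(S=-4)=28/256, P(S=-2)=56/256, P(S=0)=70/256, P(S=2)=56/256, P(S=4)=28/256, P(S=6)=8/256, P(S=8)=1/256
E[|S_8|] = Σ_m |m|·P(S_8=m) = 560/256 = 35/16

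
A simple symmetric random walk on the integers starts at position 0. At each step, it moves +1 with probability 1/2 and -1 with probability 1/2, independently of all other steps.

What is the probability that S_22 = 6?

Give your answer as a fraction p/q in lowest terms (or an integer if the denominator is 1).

Answer: 159885/2097152

Derivation:
To reach position 6 after 22 steps: need 14 steps of +1 and 8 of -1.
Favorable paths: C(22,14) = 319770
Total paths: 2^22 = 4194304
P = 319770/4194304 = 159885/2097152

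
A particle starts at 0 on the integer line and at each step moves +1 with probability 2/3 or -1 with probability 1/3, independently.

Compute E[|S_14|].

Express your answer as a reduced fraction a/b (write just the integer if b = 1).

Answer: 7949522/1594323

Derivation:
S_14 takes values m ≡ 0 (mod 2) with |m| ≤ 14; P(S_14=m) = C(14,(14+m)/2) · (2/3)^((14+m)/2) · (1/3)^((14-m)/2).
Distribution: P(S=-14)=1/4782969, P(S=-12)=28/4782969, P(S=-10)=364/4782969, P(S=-8)=2912/4782969, P(S=-6)=16016/4782969, P(S=-4)=64064/4782969, P(S=-2)=64064/1594323, P(S=0)=146432/1594323, P(S=2)=256256/1594323, P(S=4)=1025024/4782969, P(S=6)=1025024/4782969, P(S=8)=745472/4782969, P(S=10)=372736/4782969, P(S=12)=114688/4782969, P(S=14)=16384/4782969
E[|S_14|] = Σ_m |m|·P(S_14=m) = 7949522/1594323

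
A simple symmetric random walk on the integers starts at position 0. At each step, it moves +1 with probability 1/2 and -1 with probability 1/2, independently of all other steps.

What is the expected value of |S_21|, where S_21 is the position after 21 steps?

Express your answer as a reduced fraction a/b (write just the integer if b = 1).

Answer: 969969/262144

Derivation:
S_21 takes values m ≡ 1 (mod 2) with |m| ≤ 21; P(S_21=m) = C(21,(21+m)/2)/2^21.
Total paths: 2^21 = 2097152
Distribution: P(S=-21)=1/2097152, P(S=-19)=21/2097152, P(S=-17)=210/2097152, P(S=-15)=1330/2097152, P(S=-13)=5985/2097152, P(S=-11)=20349/2097152, P(S=-9)=54264/2097152, P(S=-7)=116280/2097152, P(S=-5)=203490/2097152, P(S=-3)=293930/2097152, P(S=-1)=352716/2097152, P(S=1)=352716/2097152, P(S=3)=293930/2097152, P(S=5)=203490/2097152, P(S=7)=116280/2097152, P(S=9)=54264/2097152, P(S=11)=20349/2097152, P(S=13)=5985/2097152, P(S=15)=1330/2097152, P(S=17)=210/2097152, P(S=19)=21/2097152, P(S=21)=1/2097152
E[|S_21|] = Σ_m |m|·P(S_21=m) = 7759752/2097152 = 969969/262144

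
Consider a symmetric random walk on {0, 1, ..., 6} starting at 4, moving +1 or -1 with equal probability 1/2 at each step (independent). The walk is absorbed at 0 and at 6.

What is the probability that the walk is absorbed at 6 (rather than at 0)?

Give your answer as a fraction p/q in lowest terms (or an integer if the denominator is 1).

Symmetric walk (p = 1/2): the harmonic-function argument gives P(hit 6 before 0 | start at 4) = a/N.
P = 4/6 = 2/3

Answer: 2/3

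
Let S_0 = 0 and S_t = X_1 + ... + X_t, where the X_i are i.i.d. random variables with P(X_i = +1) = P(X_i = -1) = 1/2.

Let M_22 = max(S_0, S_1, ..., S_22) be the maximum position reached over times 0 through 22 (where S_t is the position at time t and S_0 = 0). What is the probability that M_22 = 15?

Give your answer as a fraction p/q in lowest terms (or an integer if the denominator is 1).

Answer: 385/1048576

Derivation:
Let M_22 = max(S_0,...,S_22). Use the reflection principle: for j ≥ 1, #{paths with M_22 ≥ j} = #{S_22 ≥ j} + #{S_22 ≥ j+1}.
By reflection, #{M_22 ≥ 15} = #{S_22 ≥ 15} + #{S_22 ≥ 16} = 1794 + 1794 = 3588.
#{M_22 ≥ 16} = #{S_22 ≥ 16} + #{S_22 ≥ 17} = 1794 + 254 = 2048.
#{M_22 = 15} = 3588 - 2048 = 1540.
P(M_22 = 15) = 1540/4194304 = 385/1048576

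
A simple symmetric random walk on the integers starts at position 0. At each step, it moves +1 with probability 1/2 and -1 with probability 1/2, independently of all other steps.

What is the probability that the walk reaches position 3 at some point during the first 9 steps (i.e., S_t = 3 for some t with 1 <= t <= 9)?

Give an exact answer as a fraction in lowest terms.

Count via complement. Let g(t,s) = #length-t paths at position s with S_1..S_t all ≠ 3.
g(t,s) = g(t-1,s-1) + g(t-1,s+1) for s ≠ 3; g(t,3) = 0.
t=0: g(0,0)=1
t=1: g(1,-1)=1 g(1,1)=1
t=2: g(2,-2)=1 g(2,0)=2 g(2,2)=1
t=3: g(3,-3)=1 g(3,-1)=3 g(3,1)=3
t=4: g(4,-4)=1 g(4,-2)=4 g(4,0)=6 g(4,2)=3
t=5: g(5,-5)=1 g(5,-3)=5 g(5,-1)=10 g(5,1)=9
t=6: g(6,-6)=1 g(6,-4)=6 g(6,-2)=15 g(6,0)=19 g(6,2)=9
t=7: g(7,-7)=1 g(7,-5)=7 g(7,-3)=21 g(7,-1)=34 g(7,1)=28
t=8: g(8,-8)=1 g(8,-6)=8 g(8,-4)=28 g(8,-2)=55 g(8,0)=62 g(8,2)=28
t=9: g(9,-9)=1 g(9,-7)=9 g(9,-5)=36 g(9,-3)=83 g(9,-1)=117 g(9,1)=90
Paths never hitting 3: Σ_s g(9,s) = 336
Paths hitting 3: 2^9 - 336 = 176
P = 176/512 = 11/32

Answer: 11/32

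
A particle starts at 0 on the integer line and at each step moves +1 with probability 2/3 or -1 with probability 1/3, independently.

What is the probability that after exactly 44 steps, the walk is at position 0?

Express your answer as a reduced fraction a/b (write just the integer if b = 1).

Answer: 2941743566642216960/328256967394537077627

Derivation:
To be at 0 after 44 steps: need exactly 22 steps of +1 and 22 of -1.
Number of such sequences: C(44,22) = 2104098963720
Each has probability (2/3)^22 · (1/3)^22 = 4194304/984770902183611232881
P = 2104098963720 · 4194304/984770902183611232881 = 2941743566642216960/328256967394537077627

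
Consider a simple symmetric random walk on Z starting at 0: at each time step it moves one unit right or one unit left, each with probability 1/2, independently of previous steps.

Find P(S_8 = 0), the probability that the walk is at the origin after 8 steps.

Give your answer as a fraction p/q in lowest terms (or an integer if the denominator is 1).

Answer: 35/128

Derivation:
To return to 0 after 8 steps: need exactly 4 steps of +1 and 4 of -1.
Favorable paths: C(8,4) = 70
Total paths: 2^8 = 256
P = 70/256 = 35/128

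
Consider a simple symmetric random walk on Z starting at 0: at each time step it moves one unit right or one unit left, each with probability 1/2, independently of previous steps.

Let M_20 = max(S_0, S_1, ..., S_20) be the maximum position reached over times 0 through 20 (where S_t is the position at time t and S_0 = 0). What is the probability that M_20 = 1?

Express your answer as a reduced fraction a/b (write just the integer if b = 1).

Answer: 20995/131072

Derivation:
Let M_20 = max(S_0,...,S_20). Use the reflection principle: for j ≥ 1, #{paths with M_20 ≥ j} = #{S_20 ≥ j} + #{S_20 ≥ j+1}.
By reflection, #{M_20 ≥ 1} = #{S_20 ≥ 1} + #{S_20 ≥ 2} = 431910 + 431910 = 863820.
#{M_20 ≥ 2} = #{S_20 ≥ 2} + #{S_20 ≥ 3} = 431910 + 263950 = 695860.
#{M_20 = 1} = 863820 - 695860 = 167960.
P(M_20 = 1) = 167960/1048576 = 20995/131072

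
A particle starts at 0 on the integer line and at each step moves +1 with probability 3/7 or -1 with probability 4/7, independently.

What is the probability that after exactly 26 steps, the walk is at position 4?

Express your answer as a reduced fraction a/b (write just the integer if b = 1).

Answer: 464988725815258644480/9387480337647754305649

Derivation:
To reach position 4 after 26 steps: need 15 steps of +1 and 11 steps of -1.
Number of such sequences: C(26,15) = 7726160
Each has probability (3/7)^15 · (4/7)^11 = 60183678025728/9387480337647754305649
P = 7726160 · 60183678025728/9387480337647754305649 = 464988725815258644480/9387480337647754305649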